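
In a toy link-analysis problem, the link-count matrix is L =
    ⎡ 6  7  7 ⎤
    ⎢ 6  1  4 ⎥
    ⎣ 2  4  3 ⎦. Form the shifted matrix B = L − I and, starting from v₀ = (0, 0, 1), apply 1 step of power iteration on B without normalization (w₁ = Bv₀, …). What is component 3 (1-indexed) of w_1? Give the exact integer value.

B = L − I has rows (5, 7, 7); (6, 0, 4); (2, 4, 2)
w1 = Bv₀ = (5·0 + 7·0 + 7·1; 6·0 + 0·0 + 4·1; 2·0 + 4·0 + 2·1) = (7, 4, 2)
Requested component of w1: 2

2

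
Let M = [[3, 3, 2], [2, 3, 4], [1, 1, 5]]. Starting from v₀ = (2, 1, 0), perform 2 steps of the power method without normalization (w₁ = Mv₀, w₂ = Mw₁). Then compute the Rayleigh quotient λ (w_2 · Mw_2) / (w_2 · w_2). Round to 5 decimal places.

w1 = Mv₀ = (3·2 + 3·1 + 2·0; 2·2 + 3·1 + 4·0; 1·2 + 1·1 + 5·0) = (9, 7, 3)
w2 = Mw1 = (3·9 + 3·7 + 2·3; 2·9 + 3·7 + 4·3; 1·9 + 1·7 + 5·3) = (54, 51, 31)
Mw2 = (377, 385, 260)
w2·Mw2 = 54·377 + 51·385 + 31·260 = 48053; w2·w2 = 54·54 + 51·51 + 31·31 = 6478
λ ≈ 48053/6478 = 7.41788

7.41788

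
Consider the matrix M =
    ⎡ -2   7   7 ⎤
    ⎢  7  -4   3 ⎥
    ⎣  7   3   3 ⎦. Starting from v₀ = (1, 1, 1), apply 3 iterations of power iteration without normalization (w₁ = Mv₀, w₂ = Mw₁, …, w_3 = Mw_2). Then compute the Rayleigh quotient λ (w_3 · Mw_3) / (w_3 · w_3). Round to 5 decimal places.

λ ≈ 10.76024

w1 = Mv₀ = ((-2)·1 + 7·1 + 7·1; 7·1 + (-4)·1 + 3·1; 7·1 + 3·1 + 3·1) = (12, 6, 13)
w2 = Mw1 = ((-2)·12 + 7·6 + 7·13; 7·12 + (-4)·6 + 3·13; 7·12 + 3·6 + 3·13) = (109, 99, 141)
w3 = Mw2 = (1462, 790, 1483)
Mw3 = (12987, 11523, 17053)
w3·Mw3 = 1462·12987 + 790·11523 + 1483·17053 = 53379763; w3·w3 = 1462·1462 + 790·790 + 1483·1483 = 4960833
λ ≈ 53379763/4960833 = 10.76024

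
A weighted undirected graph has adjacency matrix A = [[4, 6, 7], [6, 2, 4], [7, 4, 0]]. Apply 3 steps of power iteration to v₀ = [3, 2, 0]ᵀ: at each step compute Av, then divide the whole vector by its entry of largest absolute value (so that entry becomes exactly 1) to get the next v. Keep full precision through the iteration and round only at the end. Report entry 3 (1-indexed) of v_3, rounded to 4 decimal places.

0.7927

Av0 = (24.00000, 22.00000, 29.00000); divide by 29.00000 → v1 = (0.82759, 0.75862, 1.00000)
Av1 = (14.86207, 10.48276, 8.82759); divide by 14.86207 → v2 = (1.00000, 0.70534, 0.59397)
Av2 = (12.38979, 9.78654, 9.82135); divide by 12.38979 → v3 = (1.00000, 0.78989, 0.79270)
Requested entry of v3: 4233/5340 = 0.7927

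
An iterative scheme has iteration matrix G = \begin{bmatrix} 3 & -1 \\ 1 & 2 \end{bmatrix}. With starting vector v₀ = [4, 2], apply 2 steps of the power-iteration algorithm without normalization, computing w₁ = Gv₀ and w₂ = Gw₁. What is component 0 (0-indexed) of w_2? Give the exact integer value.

22

w1 = Gv₀ = (3·4 + (-1)·2; 1·4 + 2·2) = (10, 8)
w2 = Gw1 = (3·10 + (-1)·8; 1·10 + 2·8) = (22, 26)
The requested component of w2 is 22.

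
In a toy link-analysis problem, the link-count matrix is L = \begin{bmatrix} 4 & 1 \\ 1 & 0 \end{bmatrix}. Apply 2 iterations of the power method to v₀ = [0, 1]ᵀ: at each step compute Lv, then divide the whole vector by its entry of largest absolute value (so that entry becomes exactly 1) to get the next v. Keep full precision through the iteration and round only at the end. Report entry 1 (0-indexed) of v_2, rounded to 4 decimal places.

0.2500

Lv0 = (1.00000, 0.00000); divide by 1.00000 → v1 = (1.00000, 0.00000)
Lv1 = (4.00000, 1.00000); divide by 4.00000 → v2 = (1.00000, 0.25000)
Requested entry of v2: 1/4 = 0.2500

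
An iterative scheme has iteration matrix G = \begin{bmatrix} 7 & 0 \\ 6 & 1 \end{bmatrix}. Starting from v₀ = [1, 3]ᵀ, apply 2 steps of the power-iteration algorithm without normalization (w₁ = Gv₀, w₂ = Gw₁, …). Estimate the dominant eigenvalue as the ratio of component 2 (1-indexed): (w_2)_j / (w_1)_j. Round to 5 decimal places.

λ ≈ 5.66667

w1 = Gv₀ = (7, 9)
w2 = Gw1 = (49, 51)
Ratio at component: 51 / 9 = 5.66667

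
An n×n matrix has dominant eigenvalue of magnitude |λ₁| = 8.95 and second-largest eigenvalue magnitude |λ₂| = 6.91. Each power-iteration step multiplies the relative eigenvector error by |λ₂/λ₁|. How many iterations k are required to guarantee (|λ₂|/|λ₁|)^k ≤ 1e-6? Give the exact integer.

54

|λ₂/λ₁| = 6.91/8.95 = 0.77207
Need k ≥ ln(1e-6) / ln(0.77207) = -13.8155 / -0.2587 ≈ 53.407
Smallest integer k satisfying the bound: 54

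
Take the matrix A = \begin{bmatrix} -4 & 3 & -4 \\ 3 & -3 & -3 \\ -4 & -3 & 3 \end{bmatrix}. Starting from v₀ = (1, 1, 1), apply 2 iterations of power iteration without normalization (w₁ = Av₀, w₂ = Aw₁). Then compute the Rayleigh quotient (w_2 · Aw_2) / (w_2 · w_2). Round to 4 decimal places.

w1 = Av₀ = (-5, -3, -4)
w2 = Aw1 = (27, 6, 17)
Aw2 = (-158, 12, -75)
w2·Aw2 = 27·(-158) + 6·12 + 17·(-75) = -5469; w2·w2 = 27·27 + 6·6 + 17·17 = 1054
λ ≈ -5469/1054 = -5.1888

λ ≈ -5.1888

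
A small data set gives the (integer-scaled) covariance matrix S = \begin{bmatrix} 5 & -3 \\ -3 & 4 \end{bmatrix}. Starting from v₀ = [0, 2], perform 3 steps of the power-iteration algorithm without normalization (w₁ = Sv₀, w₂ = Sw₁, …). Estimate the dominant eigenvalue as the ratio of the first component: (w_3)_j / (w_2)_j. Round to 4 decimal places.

λ ≈ 7.7778

w1 = Sv₀ = (-6, 8)
w2 = Sw1 = (-54, 50)
w3 = Sw2 = (-420, 362)
Ratio at component: -420 / -54 = 7.7778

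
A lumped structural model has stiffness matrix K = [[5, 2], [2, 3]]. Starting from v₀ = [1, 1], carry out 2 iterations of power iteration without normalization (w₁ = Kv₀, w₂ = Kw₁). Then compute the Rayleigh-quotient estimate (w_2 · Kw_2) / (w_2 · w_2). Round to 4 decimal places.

6.2345

w1 = Kv₀ = (5·1 + 2·1; 2·1 + 3·1) = (7, 5)
w2 = Kw1 = (5·7 + 2·5; 2·7 + 3·5) = (45, 29)
Kw2 = (283, 177)
w2·Kw2 = 45·283 + 29·177 = 17868; w2·w2 = 45·45 + 29·29 = 2866
λ ≈ 17868/2866 = 6.2345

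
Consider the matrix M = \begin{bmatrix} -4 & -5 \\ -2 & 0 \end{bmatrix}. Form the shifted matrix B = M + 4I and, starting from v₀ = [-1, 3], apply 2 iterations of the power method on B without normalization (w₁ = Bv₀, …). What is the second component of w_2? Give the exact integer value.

B = M + 4I has rows (0, -5); (-2, 4)
w1 = Bv₀ = (-15, 14)
w2 = Bw1 = (-70, 86)
Requested component of w2: 86

86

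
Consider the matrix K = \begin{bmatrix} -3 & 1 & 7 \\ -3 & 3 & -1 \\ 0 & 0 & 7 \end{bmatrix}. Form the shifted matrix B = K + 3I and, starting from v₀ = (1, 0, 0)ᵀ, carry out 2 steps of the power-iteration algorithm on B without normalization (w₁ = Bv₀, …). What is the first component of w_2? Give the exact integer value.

-3

B = K + 3I has rows (0, 1, 7); (-3, 6, -1); (0, 0, 10)
w1 = Bv₀ = (0·1 + 1·0 + 7·0; (-3)·1 + 6·0 + (-1)·0; 0·1 + 0·0 + 10·0) = (0, -3, 0)
w2 = Bw1 = (0·0 + 1·(-3) + 7·0; (-3)·0 + 6·(-3) + (-1)·0; 0·0 + 0·(-3) + 10·0) = (-3, -18, 0)
Requested component of w2: -3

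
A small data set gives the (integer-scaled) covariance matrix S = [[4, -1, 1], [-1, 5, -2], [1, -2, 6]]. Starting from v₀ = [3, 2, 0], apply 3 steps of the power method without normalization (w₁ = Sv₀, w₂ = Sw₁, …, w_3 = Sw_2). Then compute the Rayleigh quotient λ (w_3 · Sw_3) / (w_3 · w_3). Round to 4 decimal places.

5.0490

w1 = Sv₀ = (10, 7, -1)
w2 = Sw1 = (32, 27, -10)
w3 = Sw2 = (91, 123, -82)
Sw3 = (159, 688, -647)
w3·Sw3 = 91·159 + 123·688 + (-82)·(-647) = 152147; w3·w3 = 91·91 + 123·123 + (-82)·(-82) = 30134
λ ≈ 152147/30134 = 5.0490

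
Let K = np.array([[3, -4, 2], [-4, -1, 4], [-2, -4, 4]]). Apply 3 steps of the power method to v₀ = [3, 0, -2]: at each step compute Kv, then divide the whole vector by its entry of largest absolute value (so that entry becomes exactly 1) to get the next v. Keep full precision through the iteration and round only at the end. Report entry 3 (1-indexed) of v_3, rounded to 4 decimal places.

0.3223

Kv0 = (5.00000, -20.00000, -14.00000); divide by -20.00000 → v1 = (-0.25000, 1.00000, 0.70000)
Kv1 = (-3.35000, 2.80000, -0.70000); divide by -3.35000 → v2 = (1.00000, -0.83582, 0.20896)
Kv2 = (6.76119, -2.32836, 2.17910); divide by 6.76119 → v3 = (1.00000, -0.34437, 0.32230)
Requested entry of v3: 146/453 = 0.3223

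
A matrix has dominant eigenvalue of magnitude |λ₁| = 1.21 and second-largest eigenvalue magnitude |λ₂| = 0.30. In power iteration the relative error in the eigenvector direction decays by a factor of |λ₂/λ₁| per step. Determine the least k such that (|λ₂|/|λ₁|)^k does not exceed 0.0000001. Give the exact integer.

12

|λ₂/λ₁| = 0.30/1.21 = 0.24793
Need k ≥ ln(0.0000001) / ln(0.24793) = -16.1181 / -1.3946 ≈ 11.558
Smallest integer k satisfying the bound: 12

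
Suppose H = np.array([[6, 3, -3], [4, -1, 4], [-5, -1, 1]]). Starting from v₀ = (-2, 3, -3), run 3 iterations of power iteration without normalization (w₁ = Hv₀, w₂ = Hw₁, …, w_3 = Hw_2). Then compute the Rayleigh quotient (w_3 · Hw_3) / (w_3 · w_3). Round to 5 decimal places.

w1 = Hv₀ = (6·(-2) + 3·3 + (-3)·(-3); 4·(-2) + (-1)·3 + 4·(-3); (-5)·(-2) + (-1)·3 + 1·(-3)) = (6, -23, 4)
w2 = Hw1 = (6·6 + 3·(-23) + (-3)·4; 4·6 + (-1)·(-23) + 4·4; (-5)·6 + (-1)·(-23) + 1·4) = (-45, 63, -3)
w3 = Hw2 = (-72, -255, 159)
Hw3 = (-1674, 603, 774)
w3·Hw3 = (-72)·(-1674) + (-255)·603 + 159·774 = 89829; w3·w3 = (-72)·(-72) + (-255)·(-255) + 159·159 = 95490
λ ≈ 89829/95490 = 0.94072

λ ≈ 0.94072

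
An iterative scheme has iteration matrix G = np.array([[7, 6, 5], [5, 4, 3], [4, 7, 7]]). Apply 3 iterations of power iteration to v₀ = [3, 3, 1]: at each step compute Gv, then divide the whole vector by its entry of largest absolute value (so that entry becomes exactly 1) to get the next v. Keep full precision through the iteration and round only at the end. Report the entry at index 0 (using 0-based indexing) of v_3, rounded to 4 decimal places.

1.0000

Gv0 = (44.00000, 30.00000, 40.00000); divide by 44.00000 → v1 = (1.00000, 0.68182, 0.90909)
Gv1 = (15.63636, 10.45455, 15.13636); divide by 15.63636 → v2 = (1.00000, 0.66860, 0.96802)
Gv2 = (15.85174, 10.57849, 15.45640); divide by 15.85174 → v3 = (1.00000, 0.66734, 0.97506)
Requested entry of v3: 10906/10906 = 1.0000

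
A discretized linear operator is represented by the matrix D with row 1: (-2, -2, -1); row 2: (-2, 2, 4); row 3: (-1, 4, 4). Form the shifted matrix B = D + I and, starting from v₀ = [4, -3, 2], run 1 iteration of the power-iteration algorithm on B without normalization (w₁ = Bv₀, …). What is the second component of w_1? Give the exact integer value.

B = D + I has rows (-1, -2, -1); (-2, 3, 4); (-1, 4, 5)
w1 = Bv₀ = (0, -9, -6)
Requested component of w1: -9

-9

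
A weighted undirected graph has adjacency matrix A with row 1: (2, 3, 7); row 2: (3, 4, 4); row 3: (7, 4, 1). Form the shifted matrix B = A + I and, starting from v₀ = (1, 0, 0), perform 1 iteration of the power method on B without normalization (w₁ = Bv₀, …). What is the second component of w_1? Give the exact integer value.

B = A + I has rows (3, 3, 7); (3, 5, 4); (7, 4, 2)
w1 = Bv₀ = (3·1 + 3·0 + 7·0; 3·1 + 5·0 + 4·0; 7·1 + 4·0 + 2·0) = (3, 3, 7)
Requested component of w1: 3

3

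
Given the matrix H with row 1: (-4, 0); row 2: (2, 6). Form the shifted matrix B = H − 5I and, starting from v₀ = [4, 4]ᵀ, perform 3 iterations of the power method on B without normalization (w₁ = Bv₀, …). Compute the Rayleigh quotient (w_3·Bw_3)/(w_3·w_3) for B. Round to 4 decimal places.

B = H − 5I has rows (-9, 0); (2, 1)
w1 = Bv₀ = (-36, 12)
w2 = Bw1 = (324, -60)
w3 = Bw2 = (-2916, 588)
Bw3 = (26244, -5244)
w3·Bw3 = -79610976; w3·w3 = 8848800; μ ≈ -79610976/8848800 = -8.9968

-8.9968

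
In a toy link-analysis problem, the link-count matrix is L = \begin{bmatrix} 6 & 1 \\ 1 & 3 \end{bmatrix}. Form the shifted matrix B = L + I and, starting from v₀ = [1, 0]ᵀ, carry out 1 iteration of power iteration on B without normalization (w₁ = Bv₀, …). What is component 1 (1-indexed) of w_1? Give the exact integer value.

7

B = L + I has rows (7, 1); (1, 4)
w1 = Bv₀ = (7, 1)
Requested component of w1: 7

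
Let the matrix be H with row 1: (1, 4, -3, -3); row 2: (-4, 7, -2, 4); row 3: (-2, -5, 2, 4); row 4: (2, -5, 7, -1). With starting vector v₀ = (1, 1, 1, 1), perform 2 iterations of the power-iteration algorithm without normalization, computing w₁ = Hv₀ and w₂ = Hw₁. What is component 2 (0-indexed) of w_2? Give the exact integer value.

w1 = Hv₀ = (1·1 + 4·1 + (-3)·1 + (-3)·1; (-4)·1 + 7·1 + (-2)·1 + 4·1; (-2)·1 + (-5)·1 + 2·1 + 4·1; 2·1 + (-5)·1 + 7·1 + (-1)·1) = (-1, 5, -1, 3)
w2 = Hw1 = (1·(-1) + 4·5 + (-3)·(-1) + (-3)·3; (-4)·(-1) + 7·5 + (-2)·(-1) + 4·3; (-2)·(-1) + (-5)·5 + 2·(-1) + 4·3; 2·(-1) + (-5)·5 + 7·(-1) + (-1)·3) = (13, 53, -13, -37)
The requested component of w2 is -13.

-13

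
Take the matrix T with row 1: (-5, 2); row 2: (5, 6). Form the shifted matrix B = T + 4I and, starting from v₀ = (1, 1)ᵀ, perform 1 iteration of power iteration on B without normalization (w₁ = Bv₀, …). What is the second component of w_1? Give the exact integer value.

B = T + 4I has rows (-1, 2); (5, 10)
w1 = Bv₀ = (1, 15)
Requested component of w1: 15

15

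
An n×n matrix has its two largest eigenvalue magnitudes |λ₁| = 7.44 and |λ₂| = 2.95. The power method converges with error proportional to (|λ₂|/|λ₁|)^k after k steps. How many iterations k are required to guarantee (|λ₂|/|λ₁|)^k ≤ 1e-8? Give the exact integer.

|λ₂/λ₁| = 2.95/7.44 = 0.39651
Need k ≥ ln(1e-8) / ln(0.39651) = -18.4207 / -0.9251 ≈ 19.913
Smallest integer k satisfying the bound: 20

20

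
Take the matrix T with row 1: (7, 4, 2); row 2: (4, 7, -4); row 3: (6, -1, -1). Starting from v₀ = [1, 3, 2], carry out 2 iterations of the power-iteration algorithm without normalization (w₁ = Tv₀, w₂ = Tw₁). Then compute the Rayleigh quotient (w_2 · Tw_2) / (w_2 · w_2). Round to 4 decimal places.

w1 = Tv₀ = (23, 17, 1)
w2 = Tw1 = (231, 207, 120)
Tw2 = (2685, 1893, 1059)
w2·Tw2 = 231·2685 + 207·1893 + 120·1059 = 1139166; w2·w2 = 231·231 + 207·207 + 120·120 = 110610
λ ≈ 1139166/110610 = 10.2989

λ ≈ 10.2989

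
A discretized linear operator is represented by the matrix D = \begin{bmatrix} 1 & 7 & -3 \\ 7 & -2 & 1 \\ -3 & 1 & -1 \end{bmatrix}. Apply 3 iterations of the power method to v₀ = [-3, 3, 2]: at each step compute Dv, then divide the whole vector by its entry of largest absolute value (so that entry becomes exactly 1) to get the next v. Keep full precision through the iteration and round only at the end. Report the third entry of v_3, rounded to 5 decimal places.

Dv0 = (12.000000, -25.000000, 10.000000); divide by -25.000000 → v1 = (-0.480000, 1.000000, -0.400000)
Dv1 = (7.720000, -5.760000, 2.840000); divide by 7.720000 → v2 = (1.000000, -0.746114, 0.367876)
Dv2 = (-5.326425, 8.860104, -4.113990); divide by 8.860104 → v3 = (-0.601170, 1.000000, -0.464327)
Requested entry of v3: 794/-1710 = -0.46433

-0.46433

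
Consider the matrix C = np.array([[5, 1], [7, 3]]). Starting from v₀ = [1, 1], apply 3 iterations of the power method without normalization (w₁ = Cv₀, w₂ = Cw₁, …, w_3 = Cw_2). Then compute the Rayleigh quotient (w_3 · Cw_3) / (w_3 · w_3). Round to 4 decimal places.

6.8352

w1 = Cv₀ = (5·1 + 1·1; 7·1 + 3·1) = (6, 10)
w2 = Cw1 = (5·6 + 1·10; 7·6 + 3·10) = (40, 72)
w3 = Cw2 = (272, 496)
Cw3 = (1856, 3392)
w3·Cw3 = 272·1856 + 496·3392 = 2187264; w3·w3 = 272·272 + 496·496 = 320000
λ ≈ 2187264/320000 = 6.8352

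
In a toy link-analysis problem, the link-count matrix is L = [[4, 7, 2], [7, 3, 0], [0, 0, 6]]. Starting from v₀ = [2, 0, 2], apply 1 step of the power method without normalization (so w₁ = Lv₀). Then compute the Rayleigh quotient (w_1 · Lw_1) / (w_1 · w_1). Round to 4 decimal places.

λ ≈ 9.6446

w1 = Lv₀ = (12, 14, 12)
Lw1 = (170, 126, 72)
w1·Lw1 = 12·170 + 14·126 + 12·72 = 4668; w1·w1 = 12·12 + 14·14 + 12·12 = 484
λ ≈ 4668/484 = 9.6446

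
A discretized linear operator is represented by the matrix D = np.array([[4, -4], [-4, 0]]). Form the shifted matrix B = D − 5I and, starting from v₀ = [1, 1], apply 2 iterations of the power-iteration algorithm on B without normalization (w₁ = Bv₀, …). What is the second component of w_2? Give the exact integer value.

65

B = D − 5I has rows (-1, -4); (-4, -5)
w1 = Bv₀ = ((-1)·1 + (-4)·1; (-4)·1 + (-5)·1) = (-5, -9)
w2 = Bw1 = ((-1)·(-5) + (-4)·(-9); (-4)·(-5) + (-5)·(-9)) = (41, 65)
Requested component of w2: 65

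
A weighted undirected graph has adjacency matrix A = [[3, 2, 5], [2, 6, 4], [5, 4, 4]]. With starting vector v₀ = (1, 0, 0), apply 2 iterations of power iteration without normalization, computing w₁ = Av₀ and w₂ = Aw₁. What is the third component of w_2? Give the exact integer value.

w1 = Av₀ = (3·1 + 2·0 + 5·0; 2·1 + 6·0 + 4·0; 5·1 + 4·0 + 4·0) = (3, 2, 5)
w2 = Aw1 = (3·3 + 2·2 + 5·5; 2·3 + 6·2 + 4·5; 5·3 + 4·2 + 4·5) = (38, 38, 43)
The requested component of w2 is 43.

43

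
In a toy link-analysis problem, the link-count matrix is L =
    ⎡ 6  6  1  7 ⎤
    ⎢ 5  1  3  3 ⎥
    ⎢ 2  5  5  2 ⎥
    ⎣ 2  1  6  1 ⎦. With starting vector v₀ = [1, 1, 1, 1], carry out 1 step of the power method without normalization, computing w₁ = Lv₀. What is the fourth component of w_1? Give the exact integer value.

w1 = Lv₀ = (6·1 + 6·1 + 1·1 + 7·1; 5·1 + 1·1 + 3·1 + 3·1; 2·1 + 5·1 + 5·1 + 2·1; 2·1 + 1·1 + 6·1 + 1·1) = (20, 12, 14, 10)
The requested component of w1 is 10.

10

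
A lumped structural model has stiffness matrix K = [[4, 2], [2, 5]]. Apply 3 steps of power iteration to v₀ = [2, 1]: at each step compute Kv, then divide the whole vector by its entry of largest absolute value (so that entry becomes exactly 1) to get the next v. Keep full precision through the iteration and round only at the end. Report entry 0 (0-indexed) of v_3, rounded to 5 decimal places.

0.82086

Kv0 = (10.000000, 9.000000); divide by 10.000000 → v1 = (1.000000, 0.900000)
Kv1 = (5.800000, 6.500000); divide by 6.500000 → v2 = (0.892308, 1.000000)
Kv2 = (5.569231, 6.784615); divide by 6.784615 → v3 = (0.820862, 1.000000)
Requested entry of v3: 362/441 = 0.82086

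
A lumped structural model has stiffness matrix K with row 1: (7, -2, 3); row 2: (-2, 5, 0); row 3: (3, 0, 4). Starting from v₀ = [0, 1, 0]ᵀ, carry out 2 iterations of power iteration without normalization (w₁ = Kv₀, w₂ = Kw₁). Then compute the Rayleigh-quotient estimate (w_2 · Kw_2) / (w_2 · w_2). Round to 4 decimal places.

w1 = Kv₀ = (-2, 5, 0)
w2 = Kw1 = (-24, 29, -6)
Kw2 = (-244, 193, -96)
w2·Kw2 = (-24)·(-244) + 29·193 + (-6)·(-96) = 12029; w2·w2 = (-24)·(-24) + 29·29 + (-6)·(-6) = 1453
λ ≈ 12029/1453 = 8.2787

8.2787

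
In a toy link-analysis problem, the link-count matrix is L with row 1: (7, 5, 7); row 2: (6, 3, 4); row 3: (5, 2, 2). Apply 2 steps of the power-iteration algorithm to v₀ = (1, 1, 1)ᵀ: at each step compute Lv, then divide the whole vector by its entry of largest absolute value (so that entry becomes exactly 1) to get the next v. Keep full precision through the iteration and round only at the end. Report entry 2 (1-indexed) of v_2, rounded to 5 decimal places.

0.72414

Lv0 = (19.000000, 13.000000, 9.000000); divide by 19.000000 → v1 = (1.000000, 0.684211, 0.473684)
Lv1 = (13.736842, 9.947368, 7.315789); divide by 13.736842 → v2 = (1.000000, 0.724138, 0.532567)
Requested entry of v2: 189/261 = 0.72414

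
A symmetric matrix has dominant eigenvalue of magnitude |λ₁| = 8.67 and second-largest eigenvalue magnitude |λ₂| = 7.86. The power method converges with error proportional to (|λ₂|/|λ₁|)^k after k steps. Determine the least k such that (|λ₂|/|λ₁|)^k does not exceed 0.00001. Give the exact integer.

|λ₂/λ₁| = 7.86/8.67 = 0.90657
Need k ≥ ln(0.00001) / ln(0.90657) = -11.5129 / -0.0981 ≈ 117.380
Smallest integer k satisfying the bound: 118

118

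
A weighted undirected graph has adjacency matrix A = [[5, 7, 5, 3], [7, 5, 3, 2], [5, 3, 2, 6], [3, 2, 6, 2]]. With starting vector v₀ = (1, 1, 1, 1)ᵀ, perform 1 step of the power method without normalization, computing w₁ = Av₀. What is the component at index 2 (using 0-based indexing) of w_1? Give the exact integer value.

w1 = Av₀ = (20, 17, 16, 13)
The requested component of w1 is 16.

16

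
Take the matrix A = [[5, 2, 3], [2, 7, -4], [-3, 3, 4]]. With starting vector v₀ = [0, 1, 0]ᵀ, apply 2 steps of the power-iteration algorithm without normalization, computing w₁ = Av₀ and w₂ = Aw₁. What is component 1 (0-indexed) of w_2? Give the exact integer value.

41

w1 = Av₀ = (5·0 + 2·1 + 3·0; 2·0 + 7·1 + (-4)·0; (-3)·0 + 3·1 + 4·0) = (2, 7, 3)
w2 = Aw1 = (5·2 + 2·7 + 3·3; 2·2 + 7·7 + (-4)·3; (-3)·2 + 3·7 + 4·3) = (33, 41, 27)
The requested component of w2 is 41.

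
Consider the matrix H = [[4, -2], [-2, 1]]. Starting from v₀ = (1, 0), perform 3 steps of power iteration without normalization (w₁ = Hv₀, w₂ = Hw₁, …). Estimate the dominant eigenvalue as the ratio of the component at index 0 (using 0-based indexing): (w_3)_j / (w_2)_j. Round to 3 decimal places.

5.000

w1 = Hv₀ = (4·1 + (-2)·0; (-2)·1 + 1·0) = (4, -2)
w2 = Hw1 = (4·4 + (-2)·(-2); (-2)·4 + 1·(-2)) = (20, -10)
w3 = Hw2 = (100, -50)
Ratio at component: 100 / 20 = 5.000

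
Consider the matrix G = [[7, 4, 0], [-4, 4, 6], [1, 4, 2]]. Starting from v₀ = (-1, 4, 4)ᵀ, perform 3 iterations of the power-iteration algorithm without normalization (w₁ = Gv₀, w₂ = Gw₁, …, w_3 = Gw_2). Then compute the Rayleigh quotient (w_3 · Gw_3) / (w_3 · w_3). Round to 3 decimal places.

w1 = Gv₀ = (9, 44, 23)
w2 = Gw1 = (239, 278, 231)
w3 = Gw2 = (2785, 1542, 1813)
Gw3 = (25663, 5906, 12579)
w3·Gw3 = 2785·25663 + 1542·5906 + 1813·12579 = 103384234; w3·w3 = 2785·2785 + 1542·1542 + 1813·1813 = 13420958
λ ≈ 103384234/13420958 = 7.703

7.703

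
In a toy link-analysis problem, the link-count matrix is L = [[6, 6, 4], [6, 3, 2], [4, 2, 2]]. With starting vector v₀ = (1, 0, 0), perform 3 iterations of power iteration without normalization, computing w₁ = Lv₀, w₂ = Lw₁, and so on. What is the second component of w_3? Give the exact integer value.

802

w1 = Lv₀ = (6, 6, 4)
w2 = Lw1 = (88, 62, 44)
w3 = Lw2 = (1076, 802, 564)
The requested component of w3 is 802.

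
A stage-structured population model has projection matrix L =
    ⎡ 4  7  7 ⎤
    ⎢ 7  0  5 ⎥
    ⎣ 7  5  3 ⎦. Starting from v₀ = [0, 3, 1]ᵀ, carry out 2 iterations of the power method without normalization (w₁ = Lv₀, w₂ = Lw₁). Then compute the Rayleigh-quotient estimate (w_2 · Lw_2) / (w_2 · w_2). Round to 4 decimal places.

w1 = Lv₀ = (4·0 + 7·3 + 7·1; 7·0 + 0·3 + 5·1; 7·0 + 5·3 + 3·1) = (28, 5, 18)
w2 = Lw1 = (4·28 + 7·5 + 7·18; 7·28 + 0·5 + 5·18; 7·28 + 5·5 + 3·18) = (273, 286, 275)
Lw2 = (5019, 3286, 4166)
w2·Lw2 = 273·5019 + 286·3286 + 275·4166 = 3455633; w2·w2 = 273·273 + 286·286 + 275·275 = 231950
λ ≈ 3455633/231950 = 14.8982

14.8982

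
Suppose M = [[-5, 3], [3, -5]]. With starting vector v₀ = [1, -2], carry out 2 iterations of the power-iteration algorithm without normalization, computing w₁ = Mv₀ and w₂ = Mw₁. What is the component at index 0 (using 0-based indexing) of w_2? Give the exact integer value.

94

w1 = Mv₀ = ((-5)·1 + 3·(-2); 3·1 + (-5)·(-2)) = (-11, 13)
w2 = Mw1 = ((-5)·(-11) + 3·13; 3·(-11) + (-5)·13) = (94, -98)
The requested component of w2 is 94.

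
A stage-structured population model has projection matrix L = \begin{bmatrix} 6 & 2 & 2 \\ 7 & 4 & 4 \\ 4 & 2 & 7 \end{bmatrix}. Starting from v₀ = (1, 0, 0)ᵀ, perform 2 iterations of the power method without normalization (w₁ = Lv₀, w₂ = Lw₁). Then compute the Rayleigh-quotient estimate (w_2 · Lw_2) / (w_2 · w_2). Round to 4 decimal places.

λ ≈ 12.0519

w1 = Lv₀ = (6, 7, 4)
w2 = Lw1 = (58, 86, 66)
Lw2 = (652, 1014, 866)
w2·Lw2 = 58·652 + 86·1014 + 66·866 = 182176; w2·w2 = 58·58 + 86·86 + 66·66 = 15116
λ ≈ 182176/15116 = 12.0519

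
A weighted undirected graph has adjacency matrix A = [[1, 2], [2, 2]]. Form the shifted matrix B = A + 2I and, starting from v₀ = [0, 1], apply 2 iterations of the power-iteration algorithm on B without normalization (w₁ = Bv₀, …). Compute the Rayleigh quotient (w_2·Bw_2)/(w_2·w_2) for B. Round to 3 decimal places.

B = A + 2I has rows (3, 2); (2, 4)
w1 = Bv₀ = (3·0 + 2·1; 2·0 + 4·1) = (2, 4)
w2 = Bw1 = (3·2 + 2·4; 2·2 + 4·4) = (14, 20)
Bw2 = (82, 108)
w2·Bw2 = 3308; w2·w2 = 596; μ ≈ 3308/596 = 5.550

μ ≈ 5.550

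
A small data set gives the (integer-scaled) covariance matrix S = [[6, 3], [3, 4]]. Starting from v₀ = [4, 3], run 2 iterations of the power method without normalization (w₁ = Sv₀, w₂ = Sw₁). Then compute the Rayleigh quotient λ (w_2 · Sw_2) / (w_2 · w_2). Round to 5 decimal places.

w1 = Sv₀ = (6·4 + 3·3; 3·4 + 4·3) = (33, 24)
w2 = Sw1 = (6·33 + 3·24; 3·33 + 4·24) = (270, 195)
Sw2 = (2205, 1590)
w2·Sw2 = 270·2205 + 195·1590 = 905400; w2·w2 = 270·270 + 195·195 = 110925
λ ≈ 905400/110925 = 8.16227

λ ≈ 8.16227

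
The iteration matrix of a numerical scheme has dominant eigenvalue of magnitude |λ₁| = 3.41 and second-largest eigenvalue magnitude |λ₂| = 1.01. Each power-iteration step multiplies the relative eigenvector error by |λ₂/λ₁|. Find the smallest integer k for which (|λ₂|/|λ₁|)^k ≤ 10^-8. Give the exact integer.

|λ₂/λ₁| = 1.01/3.41 = 0.29619
Need k ≥ ln(10^-8) / ln(0.29619) = -18.4207 / -1.2168 ≈ 15.139
Smallest integer k satisfying the bound: 16

16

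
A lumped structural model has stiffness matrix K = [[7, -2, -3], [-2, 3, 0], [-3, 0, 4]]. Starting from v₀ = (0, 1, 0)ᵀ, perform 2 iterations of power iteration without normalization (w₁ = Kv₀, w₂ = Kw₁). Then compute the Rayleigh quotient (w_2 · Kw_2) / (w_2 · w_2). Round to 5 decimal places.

w1 = Kv₀ = (7·0 + (-2)·1 + (-3)·0; (-2)·0 + 3·1 + 0·0; (-3)·0 + 0·1 + 4·0) = (-2, 3, 0)
w2 = Kw1 = (7·(-2) + (-2)·3 + (-3)·0; (-2)·(-2) + 3·3 + 0·0; (-3)·(-2) + 0·3 + 4·0) = (-20, 13, 6)
Kw2 = (-184, 79, 84)
w2·Kw2 = (-20)·(-184) + 13·79 + 6·84 = 5211; w2·w2 = (-20)·(-20) + 13·13 + 6·6 = 605
λ ≈ 5211/605 = 8.61322

8.61322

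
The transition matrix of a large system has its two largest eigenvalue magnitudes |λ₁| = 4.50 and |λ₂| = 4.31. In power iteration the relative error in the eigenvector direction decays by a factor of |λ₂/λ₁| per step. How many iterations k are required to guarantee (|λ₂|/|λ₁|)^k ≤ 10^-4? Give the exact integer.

|λ₂/λ₁| = 4.31/4.50 = 0.95778
Need k ≥ ln(10^-4) / ln(0.95778) = -9.2103 / -0.0431 ≈ 213.501
Smallest integer k satisfying the bound: 214

214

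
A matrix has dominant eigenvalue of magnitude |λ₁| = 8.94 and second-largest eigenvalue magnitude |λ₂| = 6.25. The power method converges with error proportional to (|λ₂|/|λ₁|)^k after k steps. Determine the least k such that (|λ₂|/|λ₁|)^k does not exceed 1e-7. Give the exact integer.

|λ₂/λ₁| = 6.25/8.94 = 0.69911
Need k ≥ ln(1e-7) / ln(0.69911) = -16.1181 / -0.3580 ≈ 45.028
Smallest integer k satisfying the bound: 46

46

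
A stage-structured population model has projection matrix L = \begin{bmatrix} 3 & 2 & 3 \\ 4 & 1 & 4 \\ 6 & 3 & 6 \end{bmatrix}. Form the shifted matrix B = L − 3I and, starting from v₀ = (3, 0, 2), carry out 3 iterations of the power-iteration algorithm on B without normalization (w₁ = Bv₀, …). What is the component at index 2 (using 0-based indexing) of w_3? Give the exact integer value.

1416

B = L − 3I has rows (0, 2, 3); (4, -2, 4); (6, 3, 3)
w1 = Bv₀ = (0·3 + 2·0 + 3·2; 4·3 + (-2)·0 + 4·2; 6·3 + 3·0 + 3·2) = (6, 20, 24)
w2 = Bw1 = (0·6 + 2·20 + 3·24; 4·6 + (-2)·20 + 4·24; 6·6 + 3·20 + 3·24) = (112, 80, 168)
w3 = Bw2 = (664, 960, 1416)
Requested component of w3: 1416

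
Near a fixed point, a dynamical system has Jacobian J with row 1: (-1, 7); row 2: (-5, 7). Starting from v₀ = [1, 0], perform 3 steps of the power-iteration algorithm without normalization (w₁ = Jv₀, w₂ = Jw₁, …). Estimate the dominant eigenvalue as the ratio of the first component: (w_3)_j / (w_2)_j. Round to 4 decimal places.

w1 = Jv₀ = (-1, -5)
w2 = Jw1 = (-34, -30)
w3 = Jw2 = (-176, -40)
Ratio at component: -176 / -34 = 5.1765

λ ≈ 5.1765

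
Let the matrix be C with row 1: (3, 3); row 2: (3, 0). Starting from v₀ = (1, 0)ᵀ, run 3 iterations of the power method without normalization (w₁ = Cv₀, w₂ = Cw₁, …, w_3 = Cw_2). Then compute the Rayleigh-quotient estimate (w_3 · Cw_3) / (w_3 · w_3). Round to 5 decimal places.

w1 = Cv₀ = (3·1 + 3·0; 3·1 + 0·0) = (3, 3)
w2 = Cw1 = (3·3 + 3·3; 3·3 + 0·3) = (18, 9)
w3 = Cw2 = (81, 54)
Cw3 = (405, 243)
w3·Cw3 = 81·405 + 54·243 = 45927; w3·w3 = 81·81 + 54·54 = 9477
λ ≈ 45927/9477 = 4.84615

λ ≈ 4.84615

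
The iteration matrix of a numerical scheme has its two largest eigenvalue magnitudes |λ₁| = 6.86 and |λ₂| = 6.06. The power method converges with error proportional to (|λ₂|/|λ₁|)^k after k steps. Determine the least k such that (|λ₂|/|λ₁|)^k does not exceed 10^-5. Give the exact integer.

93

|λ₂/λ₁| = 6.06/6.86 = 0.88338
Need k ≥ ln(10^-5) / ln(0.88338) = -11.5129 / -0.1240 ≈ 92.848
Smallest integer k satisfying the bound: 93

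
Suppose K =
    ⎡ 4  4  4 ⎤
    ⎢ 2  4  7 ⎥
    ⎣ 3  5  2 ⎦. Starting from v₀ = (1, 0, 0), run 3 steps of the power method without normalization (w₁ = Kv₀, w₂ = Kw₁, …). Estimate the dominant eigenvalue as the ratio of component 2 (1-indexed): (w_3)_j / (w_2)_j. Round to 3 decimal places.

w1 = Kv₀ = (4·1 + 4·0 + 4·0; 2·1 + 4·0 + 7·0; 3·1 + 5·0 + 2·0) = (4, 2, 3)
w2 = Kw1 = (4·4 + 4·2 + 4·3; 2·4 + 4·2 + 7·3; 3·4 + 5·2 + 2·3) = (36, 37, 28)
w3 = Kw2 = (404, 416, 349)
Ratio at component: 416 / 37 = 11.243

λ ≈ 11.243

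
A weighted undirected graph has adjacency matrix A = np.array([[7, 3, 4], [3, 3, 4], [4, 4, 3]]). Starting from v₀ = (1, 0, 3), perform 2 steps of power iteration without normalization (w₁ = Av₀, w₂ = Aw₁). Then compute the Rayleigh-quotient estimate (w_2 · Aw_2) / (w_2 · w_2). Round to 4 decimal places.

λ ≈ 11.9678

w1 = Av₀ = (7·1 + 3·0 + 4·3; 3·1 + 3·0 + 4·3; 4·1 + 4·0 + 3·3) = (19, 15, 13)
w2 = Aw1 = (7·19 + 3·15 + 4·13; 3·19 + 3·15 + 4·13; 4·19 + 4·15 + 3·13) = (230, 154, 175)
Aw2 = (2772, 1852, 2061)
w2·Aw2 = 230·2772 + 154·1852 + 175·2061 = 1283443; w2·w2 = 230·230 + 154·154 + 175·175 = 107241
λ ≈ 1283443/107241 = 11.9678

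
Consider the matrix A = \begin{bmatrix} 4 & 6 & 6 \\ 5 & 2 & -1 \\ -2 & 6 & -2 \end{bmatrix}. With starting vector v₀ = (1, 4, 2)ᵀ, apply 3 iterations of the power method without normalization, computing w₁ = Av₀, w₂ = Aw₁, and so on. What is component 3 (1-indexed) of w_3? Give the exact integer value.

656

w1 = Av₀ = (4·1 + 6·4 + 6·2; 5·1 + 2·4 + (-1)·2; (-2)·1 + 6·4 + (-2)·2) = (40, 11, 18)
w2 = Aw1 = (4·40 + 6·11 + 6·18; 5·40 + 2·11 + (-1)·18; (-2)·40 + 6·11 + (-2)·18) = (334, 204, -50)
w3 = Aw2 = (2260, 2128, 656)
The requested component of w3 is 656.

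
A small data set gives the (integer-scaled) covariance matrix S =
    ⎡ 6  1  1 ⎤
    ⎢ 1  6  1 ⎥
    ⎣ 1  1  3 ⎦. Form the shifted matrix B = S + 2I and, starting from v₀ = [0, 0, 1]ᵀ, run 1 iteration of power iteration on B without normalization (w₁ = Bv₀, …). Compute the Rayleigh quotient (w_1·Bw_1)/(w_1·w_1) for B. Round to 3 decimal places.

6.037

B = S + 2I has rows (8, 1, 1); (1, 8, 1); (1, 1, 5)
w1 = Bv₀ = (8·0 + 1·0 + 1·1; 1·0 + 8·0 + 1·1; 1·0 + 1·0 + 5·1) = (1, 1, 5)
Bw1 = (14, 14, 27)
w1·Bw1 = 163; w1·w1 = 27; μ ≈ 163/27 = 6.037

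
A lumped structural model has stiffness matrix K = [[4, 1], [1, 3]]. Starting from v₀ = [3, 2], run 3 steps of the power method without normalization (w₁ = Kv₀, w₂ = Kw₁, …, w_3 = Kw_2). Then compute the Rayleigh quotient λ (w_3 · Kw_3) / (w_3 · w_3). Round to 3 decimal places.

λ ≈ 4.618

w1 = Kv₀ = (4·3 + 1·2; 1·3 + 3·2) = (14, 9)
w2 = Kw1 = (4·14 + 1·9; 1·14 + 3·9) = (65, 41)
w3 = Kw2 = (301, 188)
Kw3 = (1392, 865)
w3·Kw3 = 301·1392 + 188·865 = 581612; w3·w3 = 301·301 + 188·188 = 125945
λ ≈ 581612/125945 = 4.618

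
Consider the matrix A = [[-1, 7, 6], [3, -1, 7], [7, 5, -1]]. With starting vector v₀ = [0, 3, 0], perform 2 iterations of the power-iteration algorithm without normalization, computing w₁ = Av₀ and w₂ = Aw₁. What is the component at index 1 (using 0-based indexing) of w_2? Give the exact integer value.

w1 = Av₀ = (21, -3, 15)
w2 = Aw1 = (48, 171, 117)
The requested component of w2 is 171.

171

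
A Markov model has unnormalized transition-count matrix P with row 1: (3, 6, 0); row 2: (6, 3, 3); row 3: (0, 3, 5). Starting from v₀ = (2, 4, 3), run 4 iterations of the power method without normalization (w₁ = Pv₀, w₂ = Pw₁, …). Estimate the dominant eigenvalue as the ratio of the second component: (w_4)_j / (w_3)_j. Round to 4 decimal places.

w1 = Pv₀ = (3·2 + 6·4 + 0·3; 6·2 + 3·4 + 3·3; 0·2 + 3·4 + 5·3) = (30, 33, 27)
w2 = Pw1 = (3·30 + 6·33 + 0·27; 6·30 + 3·33 + 3·27; 0·30 + 3·33 + 5·27) = (288, 360, 234)
w3 = Pw2 = (3024, 3510, 2250)
w4 = Pw3 = (30132, 35424, 21780)
Ratio at component: 35424 / 3510 = 10.0923

λ ≈ 10.0923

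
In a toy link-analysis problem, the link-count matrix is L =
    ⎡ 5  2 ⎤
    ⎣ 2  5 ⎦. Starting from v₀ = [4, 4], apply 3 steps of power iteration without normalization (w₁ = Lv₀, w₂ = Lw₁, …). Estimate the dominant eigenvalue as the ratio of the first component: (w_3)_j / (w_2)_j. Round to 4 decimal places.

λ ≈ 7.0000

w1 = Lv₀ = (28, 28)
w2 = Lw1 = (196, 196)
w3 = Lw2 = (1372, 1372)
Ratio at component: 1372 / 196 = 7.0000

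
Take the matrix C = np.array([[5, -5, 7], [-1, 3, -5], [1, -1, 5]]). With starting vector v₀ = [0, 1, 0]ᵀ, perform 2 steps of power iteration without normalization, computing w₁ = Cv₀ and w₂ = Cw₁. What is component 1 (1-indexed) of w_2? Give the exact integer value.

w1 = Cv₀ = (5·0 + (-5)·1 + 7·0; (-1)·0 + 3·1 + (-5)·0; 1·0 + (-1)·1 + 5·0) = (-5, 3, -1)
w2 = Cw1 = (5·(-5) + (-5)·3 + 7·(-1); (-1)·(-5) + 3·3 + (-5)·(-1); 1·(-5) + (-1)·3 + 5·(-1)) = (-47, 19, -13)
The requested component of w2 is -47.

-47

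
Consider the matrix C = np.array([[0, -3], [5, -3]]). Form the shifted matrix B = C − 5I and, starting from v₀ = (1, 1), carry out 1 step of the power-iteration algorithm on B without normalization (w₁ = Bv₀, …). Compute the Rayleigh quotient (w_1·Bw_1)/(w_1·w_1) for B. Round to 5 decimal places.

B = C − 5I has rows (-5, -3); (5, -8)
w1 = Bv₀ = (-8, -3)
Bw1 = (49, -16)
w1·Bw1 = -344; w1·w1 = 73; μ ≈ -344/73 = -4.71233

-4.71233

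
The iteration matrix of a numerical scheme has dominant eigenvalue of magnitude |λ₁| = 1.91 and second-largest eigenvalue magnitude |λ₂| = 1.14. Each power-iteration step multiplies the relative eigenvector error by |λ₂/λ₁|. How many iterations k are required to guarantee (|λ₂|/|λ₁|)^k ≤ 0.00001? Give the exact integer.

23

|λ₂/λ₁| = 1.14/1.91 = 0.59686
Need k ≥ ln(0.00001) / ln(0.59686) = -11.5129 / -0.5161 ≈ 22.309
Smallest integer k satisfying the bound: 23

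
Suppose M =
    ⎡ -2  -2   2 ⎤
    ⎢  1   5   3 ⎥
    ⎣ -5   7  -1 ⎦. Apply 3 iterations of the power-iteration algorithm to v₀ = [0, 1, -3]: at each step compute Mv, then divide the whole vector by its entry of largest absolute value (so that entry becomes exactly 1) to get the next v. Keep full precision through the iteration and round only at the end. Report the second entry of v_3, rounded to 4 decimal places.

Mv0 = (-8.00000, -4.00000, 10.00000); divide by 10.00000 → v1 = (-0.80000, -0.40000, 1.00000)
Mv1 = (4.40000, 0.20000, 0.20000); divide by 4.40000 → v2 = (1.00000, 0.04545, 0.04545)
Mv2 = (-2.00000, 1.36364, -4.72727); divide by -4.72727 → v3 = (0.42308, -0.28846, 1.00000)
Requested entry of v3: 60/-208 = -0.2885

-0.2885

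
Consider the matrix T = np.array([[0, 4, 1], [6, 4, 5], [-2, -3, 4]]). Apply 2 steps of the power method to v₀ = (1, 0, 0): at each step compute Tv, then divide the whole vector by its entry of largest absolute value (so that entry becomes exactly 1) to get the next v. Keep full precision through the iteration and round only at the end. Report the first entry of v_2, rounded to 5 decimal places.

Tv0 = (0.000000, 6.000000, -2.000000); divide by 6.000000 → v1 = (0.000000, 1.000000, -0.333333)
Tv1 = (3.666667, 2.333333, -4.333333); divide by -4.333333 → v2 = (-0.846154, -0.538462, 1.000000)
Requested entry of v2: 22/-26 = -0.84615

-0.84615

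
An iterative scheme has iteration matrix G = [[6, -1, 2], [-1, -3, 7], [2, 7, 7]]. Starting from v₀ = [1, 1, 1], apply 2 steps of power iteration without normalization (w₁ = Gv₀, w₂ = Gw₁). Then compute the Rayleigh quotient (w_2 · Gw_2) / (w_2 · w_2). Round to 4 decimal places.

w1 = Gv₀ = (6·1 + (-1)·1 + 2·1; (-1)·1 + (-3)·1 + 7·1; 2·1 + 7·1 + 7·1) = (7, 3, 16)
w2 = Gw1 = (6·7 + (-1)·3 + 2·16; (-1)·7 + (-3)·3 + 7·16; 2·7 + 7·3 + 7·16) = (71, 96, 147)
Gw2 = (624, 670, 1843)
w2·Gw2 = 71·624 + 96·670 + 147·1843 = 379545; w2·w2 = 71·71 + 96·96 + 147·147 = 35866
λ ≈ 379545/35866 = 10.5823

10.5823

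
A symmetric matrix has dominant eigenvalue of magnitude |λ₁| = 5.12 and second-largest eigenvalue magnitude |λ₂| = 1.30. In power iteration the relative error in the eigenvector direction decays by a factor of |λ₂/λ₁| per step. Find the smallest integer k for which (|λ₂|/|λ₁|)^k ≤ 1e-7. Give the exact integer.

12

|λ₂/λ₁| = 1.30/5.12 = 0.25391
Need k ≥ ln(1e-7) / ln(0.25391) = -16.1181 / -1.3708 ≈ 11.758
Smallest integer k satisfying the bound: 12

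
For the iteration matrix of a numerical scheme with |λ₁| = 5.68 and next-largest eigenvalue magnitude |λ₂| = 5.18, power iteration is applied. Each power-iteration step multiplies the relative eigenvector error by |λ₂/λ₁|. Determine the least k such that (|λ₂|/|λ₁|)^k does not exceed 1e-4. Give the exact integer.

100

|λ₂/λ₁| = 5.18/5.68 = 0.91197
Need k ≥ ln(1e-4) / ln(0.91197) = -9.2103 / -0.0921 ≈ 99.954
Smallest integer k satisfying the bound: 100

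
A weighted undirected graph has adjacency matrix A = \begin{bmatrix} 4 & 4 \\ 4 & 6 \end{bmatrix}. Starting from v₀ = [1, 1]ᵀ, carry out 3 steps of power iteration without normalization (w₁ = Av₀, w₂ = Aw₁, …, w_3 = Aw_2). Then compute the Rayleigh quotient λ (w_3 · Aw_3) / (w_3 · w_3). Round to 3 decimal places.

w1 = Av₀ = (8, 10)
w2 = Aw1 = (72, 92)
w3 = Aw2 = (656, 840)
Aw3 = (5984, 7664)
w3·Aw3 = 656·5984 + 840·7664 = 10363264; w3·w3 = 656·656 + 840·840 = 1135936
λ ≈ 10363264/1135936 = 9.123

λ ≈ 9.123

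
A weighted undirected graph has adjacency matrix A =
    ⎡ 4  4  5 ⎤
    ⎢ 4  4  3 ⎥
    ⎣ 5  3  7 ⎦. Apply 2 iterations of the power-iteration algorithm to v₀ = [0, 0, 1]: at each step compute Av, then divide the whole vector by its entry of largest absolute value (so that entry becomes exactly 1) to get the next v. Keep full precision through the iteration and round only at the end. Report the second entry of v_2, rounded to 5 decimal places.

Av0 = (5.000000, 3.000000, 7.000000); divide by 7.000000 → v1 = (0.714286, 0.428571, 1.000000)
Av1 = (9.571429, 7.571429, 11.857143); divide by 11.857143 → v2 = (0.807229, 0.638554, 1.000000)
Requested entry of v2: 53/83 = 0.63855

0.63855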